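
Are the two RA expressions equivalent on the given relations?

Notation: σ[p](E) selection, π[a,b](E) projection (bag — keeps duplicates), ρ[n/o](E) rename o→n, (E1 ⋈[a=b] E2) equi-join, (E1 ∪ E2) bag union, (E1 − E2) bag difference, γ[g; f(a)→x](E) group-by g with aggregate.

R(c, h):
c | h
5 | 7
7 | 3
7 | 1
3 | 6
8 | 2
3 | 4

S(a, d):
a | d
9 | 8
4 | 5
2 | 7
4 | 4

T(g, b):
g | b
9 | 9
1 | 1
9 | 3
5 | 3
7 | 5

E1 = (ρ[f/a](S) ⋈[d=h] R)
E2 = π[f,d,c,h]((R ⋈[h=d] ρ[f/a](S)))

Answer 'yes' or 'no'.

E1 row counts bottom-up:
  S → 4
  ρ[f/a](S) → 4
  R → 6
  (ρ[f/a](S) ⋈[d=h] R) → 2
E2 row counts bottom-up:
  R → 6
  S → 4
  ρ[f/a](S) → 4
  (R ⋈[h=d] ρ[f/a](S)) → 2
  π[f,d,c,h]((R ⋈[h=d] ρ[f/a](S))) → 2

E1 and E2 produce the same multiset:
f | d | c | h
2 | 7 | 5 | 7
4 | 4 | 3 | 4

yes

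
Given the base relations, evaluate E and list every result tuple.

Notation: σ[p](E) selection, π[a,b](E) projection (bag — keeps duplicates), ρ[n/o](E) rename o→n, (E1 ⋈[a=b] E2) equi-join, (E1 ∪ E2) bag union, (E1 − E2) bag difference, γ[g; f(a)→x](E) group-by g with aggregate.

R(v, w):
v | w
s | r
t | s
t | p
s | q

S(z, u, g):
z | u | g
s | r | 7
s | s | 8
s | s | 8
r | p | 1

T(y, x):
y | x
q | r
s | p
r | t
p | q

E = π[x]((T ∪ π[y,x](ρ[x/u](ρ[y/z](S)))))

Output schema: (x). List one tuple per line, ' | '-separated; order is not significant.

Subexpression sizes:
  T → 4
  S → 4
  ρ[y/z](S) → 4
  ρ[x/u](ρ[y/z](S)) → 4
  π[y,x](ρ[x/u](ρ[y/z](S))) → 4
  (T ∪ π[y,x](ρ[x/u](ρ[y/z](S)))) → 8
  π[x]((T ∪ π[y,x](ρ[x/u](ρ[y/z](S))))) → 8

== RESULT ==
x
p
p
q
r
r
s
s
t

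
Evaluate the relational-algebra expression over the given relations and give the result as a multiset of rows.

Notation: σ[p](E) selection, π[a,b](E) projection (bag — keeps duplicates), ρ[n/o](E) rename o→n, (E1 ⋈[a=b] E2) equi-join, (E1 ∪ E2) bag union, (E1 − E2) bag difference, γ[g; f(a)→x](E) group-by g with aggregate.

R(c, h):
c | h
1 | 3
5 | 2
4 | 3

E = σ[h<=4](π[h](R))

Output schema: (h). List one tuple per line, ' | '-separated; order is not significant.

Stepwise |·|:
  R → 3
  π[h](R) → 3
  σ[h<=4](π[h](R)) → 3

== RESULT ==
h
2
3
3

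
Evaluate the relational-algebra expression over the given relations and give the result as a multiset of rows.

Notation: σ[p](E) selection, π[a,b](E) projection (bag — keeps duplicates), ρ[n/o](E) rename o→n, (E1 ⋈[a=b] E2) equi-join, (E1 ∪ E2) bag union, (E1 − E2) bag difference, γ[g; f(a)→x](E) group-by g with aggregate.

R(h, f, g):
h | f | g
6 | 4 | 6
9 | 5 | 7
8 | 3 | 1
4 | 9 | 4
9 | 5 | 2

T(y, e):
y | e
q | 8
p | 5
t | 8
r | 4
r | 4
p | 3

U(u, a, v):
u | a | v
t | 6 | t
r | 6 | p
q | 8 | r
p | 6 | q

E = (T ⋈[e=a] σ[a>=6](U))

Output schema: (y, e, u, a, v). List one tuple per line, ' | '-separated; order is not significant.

Stepwise |·|:
  T → 6
  U → 4
  σ[a>=6](U) → 4
  (T ⋈[e=a] σ[a>=6](U)) → 2

== RESULT ==
y | e | u | a | v
q | 8 | q | 8 | r
t | 8 | q | 8 | r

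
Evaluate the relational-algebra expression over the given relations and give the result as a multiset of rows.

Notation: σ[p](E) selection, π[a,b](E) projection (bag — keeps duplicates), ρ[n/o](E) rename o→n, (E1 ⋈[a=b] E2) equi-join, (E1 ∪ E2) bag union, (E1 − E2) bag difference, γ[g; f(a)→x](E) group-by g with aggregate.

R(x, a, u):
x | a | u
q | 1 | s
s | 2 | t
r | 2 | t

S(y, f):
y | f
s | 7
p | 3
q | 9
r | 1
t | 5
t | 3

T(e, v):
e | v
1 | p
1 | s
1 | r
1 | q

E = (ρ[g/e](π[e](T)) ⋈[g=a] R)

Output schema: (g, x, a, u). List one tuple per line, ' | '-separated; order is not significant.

Per-node cardinality:
  T → 4
  π[e](T) → 4
  ρ[g/e](π[e](T)) → 4
  R → 3
  (ρ[g/e](π[e](T)) ⋈[g=a] R) → 4

== RESULT ==
g | x | a | u
1 | q | 1 | s
1 | q | 1 | s
1 | q | 1 | s
1 | q | 1 | s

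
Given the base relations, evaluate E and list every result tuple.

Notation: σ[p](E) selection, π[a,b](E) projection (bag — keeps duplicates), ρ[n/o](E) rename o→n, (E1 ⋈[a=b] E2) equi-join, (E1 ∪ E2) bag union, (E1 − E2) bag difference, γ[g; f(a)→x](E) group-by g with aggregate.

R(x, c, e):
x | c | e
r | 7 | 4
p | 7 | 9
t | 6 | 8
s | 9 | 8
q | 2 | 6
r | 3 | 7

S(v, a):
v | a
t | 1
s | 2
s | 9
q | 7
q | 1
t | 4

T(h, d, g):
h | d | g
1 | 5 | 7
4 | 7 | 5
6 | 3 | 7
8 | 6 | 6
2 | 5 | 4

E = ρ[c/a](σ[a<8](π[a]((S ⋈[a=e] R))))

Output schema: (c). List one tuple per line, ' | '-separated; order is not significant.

Stepwise |·|:
  S → 6
  R → 6
  (S ⋈[a=e] R) → 3
  π[a]((S ⋈[a=e] R)) → 3
  σ[a<8](π[a]((S ⋈[a=e] R))) → 2
  ρ[c/a](σ[a<8](π[a]((S ⋈[a=e] R)))) → 2

== RESULT ==
c
4
7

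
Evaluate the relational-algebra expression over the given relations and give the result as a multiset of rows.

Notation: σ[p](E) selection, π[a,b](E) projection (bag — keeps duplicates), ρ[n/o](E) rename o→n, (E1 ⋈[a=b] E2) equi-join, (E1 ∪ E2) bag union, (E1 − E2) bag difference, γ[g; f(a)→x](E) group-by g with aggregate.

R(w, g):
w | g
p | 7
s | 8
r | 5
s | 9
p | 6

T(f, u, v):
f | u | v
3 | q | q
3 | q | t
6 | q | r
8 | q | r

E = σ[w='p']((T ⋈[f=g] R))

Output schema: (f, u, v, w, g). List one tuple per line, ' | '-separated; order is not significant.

Per-node cardinality:
  T → 4
  R → 5
  (T ⋈[f=g] R) → 2
  σ[w='p']((T ⋈[f=g] R)) → 1

== RESULT ==
f | u | v | w | g
6 | q | r | p | 6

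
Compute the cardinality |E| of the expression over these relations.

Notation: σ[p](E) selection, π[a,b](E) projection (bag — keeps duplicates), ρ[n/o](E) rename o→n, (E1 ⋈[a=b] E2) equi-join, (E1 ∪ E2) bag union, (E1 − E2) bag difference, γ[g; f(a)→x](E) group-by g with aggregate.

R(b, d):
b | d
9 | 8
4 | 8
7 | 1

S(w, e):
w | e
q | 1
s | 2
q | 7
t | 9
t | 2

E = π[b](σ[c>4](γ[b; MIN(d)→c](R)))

Subexpression sizes:
  R → 3
  γ[b; MIN(d)→c](R) → 3
  σ[c>4](γ[b; MIN(d)→c](R)) → 2
  π[b](σ[c>4](γ[b; MIN(d)→c](R))) → 2

|E| = 2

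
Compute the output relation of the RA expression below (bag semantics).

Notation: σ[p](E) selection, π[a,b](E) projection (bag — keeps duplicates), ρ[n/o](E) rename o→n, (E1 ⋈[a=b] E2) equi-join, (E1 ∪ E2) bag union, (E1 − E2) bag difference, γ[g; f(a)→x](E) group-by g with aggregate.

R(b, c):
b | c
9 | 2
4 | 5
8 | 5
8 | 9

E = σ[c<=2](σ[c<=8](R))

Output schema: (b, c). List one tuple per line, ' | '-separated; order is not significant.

Row counts bottom-up:
  R → 4
  σ[c<=8](R) → 3
  σ[c<=2](σ[c<=8](R)) → 1

== RESULT ==
b | c
9 | 2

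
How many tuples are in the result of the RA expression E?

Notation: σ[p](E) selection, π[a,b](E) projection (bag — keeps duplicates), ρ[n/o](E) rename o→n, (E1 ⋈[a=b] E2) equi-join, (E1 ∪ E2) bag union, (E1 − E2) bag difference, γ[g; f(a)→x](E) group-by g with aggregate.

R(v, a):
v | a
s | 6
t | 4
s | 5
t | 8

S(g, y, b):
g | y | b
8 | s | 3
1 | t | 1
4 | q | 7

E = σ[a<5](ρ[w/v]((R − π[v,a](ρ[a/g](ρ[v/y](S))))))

Per-node cardinality:
  R → 4
  S → 3
  ρ[v/y](S) → 3
  ρ[a/g](ρ[v/y](S)) → 3
  π[v,a](ρ[a/g](ρ[v/y](S))) → 3
  (R − π[v,a](ρ[a/g](ρ[v/y](S)))) → 4
  ρ[w/v]((R − π[v,a](ρ[a/g](ρ[v/y](S))))) → 4
  σ[a<5](ρ[w/v]((R − π[v,a](ρ[a/g](ρ[v/y](S)))))) → 1

|E| = 1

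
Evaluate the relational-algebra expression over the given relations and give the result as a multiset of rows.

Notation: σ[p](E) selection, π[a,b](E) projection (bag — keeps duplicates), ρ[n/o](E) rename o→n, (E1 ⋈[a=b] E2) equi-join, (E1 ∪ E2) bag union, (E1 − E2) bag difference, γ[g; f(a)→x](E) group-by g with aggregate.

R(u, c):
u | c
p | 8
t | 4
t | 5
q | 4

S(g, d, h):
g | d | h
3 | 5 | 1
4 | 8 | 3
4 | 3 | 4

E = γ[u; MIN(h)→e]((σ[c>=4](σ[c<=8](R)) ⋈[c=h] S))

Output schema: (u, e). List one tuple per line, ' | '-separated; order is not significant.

Subexpression sizes:
  R → 4
  σ[c<=8](R) → 4
  σ[c>=4](σ[c<=8](R)) → 4
  S → 3
  (σ[c>=4](σ[c<=8](R)) ⋈[c=h] S) → 2
  γ[u; MIN(h)→e]((σ[c>=4](σ[c<=8](R)) ⋈[c=h] S)) → 2

== RESULT ==
u | e
q | 4
t | 4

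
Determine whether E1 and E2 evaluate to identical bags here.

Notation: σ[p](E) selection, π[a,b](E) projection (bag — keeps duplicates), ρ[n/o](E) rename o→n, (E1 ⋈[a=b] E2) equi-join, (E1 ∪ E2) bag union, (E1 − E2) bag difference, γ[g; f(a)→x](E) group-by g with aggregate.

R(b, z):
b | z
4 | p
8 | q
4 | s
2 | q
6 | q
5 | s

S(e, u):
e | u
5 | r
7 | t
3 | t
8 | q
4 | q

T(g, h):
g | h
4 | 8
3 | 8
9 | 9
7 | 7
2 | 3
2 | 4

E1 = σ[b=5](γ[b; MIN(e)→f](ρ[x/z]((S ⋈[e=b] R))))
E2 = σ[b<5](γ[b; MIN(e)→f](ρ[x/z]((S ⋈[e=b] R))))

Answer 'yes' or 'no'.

E1 subexpression sizes:
  S → 5
  R → 6
  (S ⋈[e=b] R) → 4
  ρ[x/z]((S ⋈[e=b] R)) → 4
  γ[b; MIN(e)→f](ρ[x/z]((S ⋈[e=b] R))) → 3
  σ[b=5](γ[b; MIN(e)→f](ρ[x/z]((S ⋈[e=b] R)))) → 1
E2 subexpression sizes:
  S → 5
  R → 6
  (S ⋈[e=b] R) → 4
  ρ[x/z]((S ⋈[e=b] R)) → 4
  γ[b; MIN(e)→f](ρ[x/z]((S ⋈[e=b] R))) → 3
  σ[b<5](γ[b; MIN(e)→f](ρ[x/z]((S ⋈[e=b] R)))) → 1

E1 result:
b | f
5 | 5
E2 result:
b | f
4 | 4
Witness: (4, 4) appears 0× in E1 but 1× in E2.

no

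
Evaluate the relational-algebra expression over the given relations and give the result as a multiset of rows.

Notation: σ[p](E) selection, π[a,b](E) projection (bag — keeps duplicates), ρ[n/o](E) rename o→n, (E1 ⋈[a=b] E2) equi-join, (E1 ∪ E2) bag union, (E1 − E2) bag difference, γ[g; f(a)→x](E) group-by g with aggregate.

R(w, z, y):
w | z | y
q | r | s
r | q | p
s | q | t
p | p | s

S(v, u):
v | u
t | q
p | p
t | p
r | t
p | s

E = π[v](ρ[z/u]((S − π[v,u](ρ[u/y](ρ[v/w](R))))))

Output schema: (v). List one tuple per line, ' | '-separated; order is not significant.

Stepwise |·|:
  S → 5
  R → 4
  ρ[v/w](R) → 4
  ρ[u/y](ρ[v/w](R)) → 4
  π[v,u](ρ[u/y](ρ[v/w](R))) → 4
  (S − π[v,u](ρ[u/y](ρ[v/w](R)))) → 4
  ρ[z/u]((S − π[v,u](ρ[u/y](ρ[v/w](R))))) → 4
  π[v](ρ[z/u]((S − π[v,u](ρ[u/y](ρ[v/w](R)))))) → 4

== RESULT ==
v
p
r
t
t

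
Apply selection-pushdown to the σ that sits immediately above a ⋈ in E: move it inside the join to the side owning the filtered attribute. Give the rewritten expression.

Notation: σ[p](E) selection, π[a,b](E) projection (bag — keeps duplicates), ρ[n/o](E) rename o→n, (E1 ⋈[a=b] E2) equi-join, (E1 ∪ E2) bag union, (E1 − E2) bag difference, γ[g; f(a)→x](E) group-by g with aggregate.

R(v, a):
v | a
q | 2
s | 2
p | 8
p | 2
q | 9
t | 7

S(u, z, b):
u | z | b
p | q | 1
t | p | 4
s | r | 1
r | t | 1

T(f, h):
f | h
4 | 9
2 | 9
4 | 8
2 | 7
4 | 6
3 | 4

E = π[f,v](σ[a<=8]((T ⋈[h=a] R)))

σ filters on a, owned by the right side.
E' = π[f,v]((T ⋈[h=a] σ[a<=8](R)))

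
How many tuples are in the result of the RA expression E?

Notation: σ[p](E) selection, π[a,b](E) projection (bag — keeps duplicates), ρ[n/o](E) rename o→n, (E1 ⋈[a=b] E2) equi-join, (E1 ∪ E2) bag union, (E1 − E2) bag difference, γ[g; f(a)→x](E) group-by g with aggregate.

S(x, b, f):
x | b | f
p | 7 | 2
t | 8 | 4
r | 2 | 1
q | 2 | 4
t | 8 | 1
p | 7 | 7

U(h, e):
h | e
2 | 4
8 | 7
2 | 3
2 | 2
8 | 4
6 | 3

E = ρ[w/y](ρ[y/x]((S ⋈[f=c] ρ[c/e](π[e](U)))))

Subexpression sizes:
  S → 6
  U → 6
  π[e](U) → 6
  ρ[c/e](π[e](U)) → 6
  (S ⋈[f=c] ρ[c/e](π[e](U))) → 6
  ρ[y/x]((S ⋈[f=c] ρ[c/e](π[e](U)))) → 6
  ρ[w/y](ρ[y/x]((S ⋈[f=c] ρ[c/e](π[e](U))))) → 6

|E| = 6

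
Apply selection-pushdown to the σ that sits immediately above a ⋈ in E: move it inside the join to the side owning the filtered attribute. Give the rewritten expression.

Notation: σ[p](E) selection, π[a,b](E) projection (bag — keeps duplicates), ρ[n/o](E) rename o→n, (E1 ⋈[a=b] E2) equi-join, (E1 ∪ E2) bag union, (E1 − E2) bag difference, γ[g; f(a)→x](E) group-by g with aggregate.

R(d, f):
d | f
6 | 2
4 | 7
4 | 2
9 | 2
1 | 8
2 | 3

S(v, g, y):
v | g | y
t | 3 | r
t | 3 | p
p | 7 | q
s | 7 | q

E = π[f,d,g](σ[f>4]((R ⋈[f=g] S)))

σ filters on f, owned by the left side.
E' = π[f,d,g]((σ[f>4](R) ⋈[f=g] S))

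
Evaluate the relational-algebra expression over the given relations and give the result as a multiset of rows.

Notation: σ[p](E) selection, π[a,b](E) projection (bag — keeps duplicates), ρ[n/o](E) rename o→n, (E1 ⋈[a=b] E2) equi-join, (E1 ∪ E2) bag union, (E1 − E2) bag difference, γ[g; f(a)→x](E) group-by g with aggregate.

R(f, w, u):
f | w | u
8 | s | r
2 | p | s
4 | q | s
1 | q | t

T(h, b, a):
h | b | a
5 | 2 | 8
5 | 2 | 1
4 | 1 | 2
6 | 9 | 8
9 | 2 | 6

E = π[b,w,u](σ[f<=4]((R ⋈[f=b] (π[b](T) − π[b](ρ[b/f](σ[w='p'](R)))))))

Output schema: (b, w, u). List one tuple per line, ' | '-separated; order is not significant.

Stepwise |·|:
  R → 4
  T → 5
  π[b](T) → 5
  R → 4
  σ[w='p'](R) → 1
  ρ[b/f](σ[w='p'](R)) → 1
  π[b](ρ[b/f](σ[w='p'](R))) → 1
  (π[b](T) − π[b](ρ[b/f](σ[w='p'](R)))) → 4
  (R ⋈[f=b] (π[b](T) − π[b](ρ[b/f](σ[w='p'](R))))) → 3
  σ[f<=4]((R ⋈[f=b] (π[b](T) − π[b](ρ[b/f](σ[w='p'](R)))))) → 3
  π[b,w,u](σ[f<=4]((R ⋈[f=b] (π[b](T) − π[b](ρ[b/f](σ[w='p'](R))))))) → 3

== RESULT ==
b | w | u
1 | q | t
2 | p | s
2 | p | s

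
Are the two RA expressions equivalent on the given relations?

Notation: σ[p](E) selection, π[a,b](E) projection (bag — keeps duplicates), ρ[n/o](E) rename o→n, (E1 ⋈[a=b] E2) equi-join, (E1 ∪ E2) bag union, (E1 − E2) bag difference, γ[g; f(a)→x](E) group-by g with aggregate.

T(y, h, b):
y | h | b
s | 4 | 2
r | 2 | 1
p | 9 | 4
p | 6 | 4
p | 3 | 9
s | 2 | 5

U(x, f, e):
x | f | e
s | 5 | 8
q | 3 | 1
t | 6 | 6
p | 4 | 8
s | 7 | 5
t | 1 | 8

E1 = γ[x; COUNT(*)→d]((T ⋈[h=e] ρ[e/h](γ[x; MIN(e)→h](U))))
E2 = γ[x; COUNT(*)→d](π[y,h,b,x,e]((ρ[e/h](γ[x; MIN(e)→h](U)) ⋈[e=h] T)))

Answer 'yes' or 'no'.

E1 stepwise |·|:
  T → 6
  U → 6
  γ[x; MIN(e)→h](U) → 4
  ρ[e/h](γ[x; MIN(e)→h](U)) → 4
  (T ⋈[h=e] ρ[e/h](γ[x; MIN(e)→h](U))) → 1
  γ[x; COUNT(*)→d]((T ⋈[h=e] ρ[e/h](γ[x; MIN(e)→h](U)))) → 1
E2 stepwise |·|:
  U → 6
  γ[x; MIN(e)→h](U) → 4
  ρ[e/h](γ[x; MIN(e)→h](U)) → 4
  T → 6
  (ρ[e/h](γ[x; MIN(e)→h](U)) ⋈[e=h] T) → 1
  π[y,h,b,x,e]((ρ[e/h](γ[x; MIN(e)→h](U)) ⋈[e=h] T)) → 1
  γ[x; COUNT(*)→d](π[y,h,b,x,e]((ρ[e/h](γ[x; MIN(e)→h](U)) ⋈[e=h] T))) → 1

E1 and E2 produce the same multiset:
x | d
t | 1

yes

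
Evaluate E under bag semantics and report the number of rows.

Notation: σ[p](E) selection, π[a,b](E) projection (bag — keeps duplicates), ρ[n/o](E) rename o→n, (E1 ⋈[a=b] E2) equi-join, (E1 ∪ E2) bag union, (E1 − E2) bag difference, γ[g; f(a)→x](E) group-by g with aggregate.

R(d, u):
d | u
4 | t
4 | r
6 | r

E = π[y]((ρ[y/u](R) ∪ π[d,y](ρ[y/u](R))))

Row counts bottom-up:
  R → 3
  ρ[y/u](R) → 3
  R → 3
  ρ[y/u](R) → 3
  π[d,y](ρ[y/u](R)) → 3
  (ρ[y/u](R) ∪ π[d,y](ρ[y/u](R))) → 6
  π[y]((ρ[y/u](R) ∪ π[d,y](ρ[y/u](R)))) → 6

|E| = 6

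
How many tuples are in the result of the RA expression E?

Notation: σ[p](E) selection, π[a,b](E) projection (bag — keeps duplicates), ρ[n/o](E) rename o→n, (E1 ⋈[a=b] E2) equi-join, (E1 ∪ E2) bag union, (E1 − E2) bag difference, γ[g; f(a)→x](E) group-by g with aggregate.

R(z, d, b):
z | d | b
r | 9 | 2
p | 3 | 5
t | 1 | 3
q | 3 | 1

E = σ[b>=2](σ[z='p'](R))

Subexpression sizes:
  R → 4
  σ[z='p'](R) → 1
  σ[b>=2](σ[z='p'](R)) → 1

|E| = 1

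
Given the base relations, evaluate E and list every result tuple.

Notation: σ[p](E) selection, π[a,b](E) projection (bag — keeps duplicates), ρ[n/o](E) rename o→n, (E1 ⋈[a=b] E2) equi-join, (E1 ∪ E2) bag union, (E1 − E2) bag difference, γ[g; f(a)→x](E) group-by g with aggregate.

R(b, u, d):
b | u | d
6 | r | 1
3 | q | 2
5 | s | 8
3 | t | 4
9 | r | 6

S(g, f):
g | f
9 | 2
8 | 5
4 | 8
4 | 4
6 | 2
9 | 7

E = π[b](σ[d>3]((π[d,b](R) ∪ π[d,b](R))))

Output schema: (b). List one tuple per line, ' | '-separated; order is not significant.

Row counts bottom-up:
  R → 5
  π[d,b](R) → 5
  R → 5
  π[d,b](R) → 5
  (π[d,b](R) ∪ π[d,b](R)) → 10
  σ[d>3]((π[d,b](R) ∪ π[d,b](R))) → 6
  π[b](σ[d>3]((π[d,b](R) ∪ π[d,b](R)))) → 6

== RESULT ==
b
3
3
5
5
9
9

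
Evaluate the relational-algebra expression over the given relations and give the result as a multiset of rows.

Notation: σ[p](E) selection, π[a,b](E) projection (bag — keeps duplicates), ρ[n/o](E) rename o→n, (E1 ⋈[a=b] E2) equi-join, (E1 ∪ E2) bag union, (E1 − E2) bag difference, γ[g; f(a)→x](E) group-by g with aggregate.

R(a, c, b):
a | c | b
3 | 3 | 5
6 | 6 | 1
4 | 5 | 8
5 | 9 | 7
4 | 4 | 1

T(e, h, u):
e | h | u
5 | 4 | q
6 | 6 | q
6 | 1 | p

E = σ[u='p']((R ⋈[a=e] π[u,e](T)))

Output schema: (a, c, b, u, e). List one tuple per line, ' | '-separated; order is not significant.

Per-node cardinality:
  R → 5
  T → 3
  π[u,e](T) → 3
  (R ⋈[a=e] π[u,e](T)) → 3
  σ[u='p']((R ⋈[a=e] π[u,e](T))) → 1

== RESULT ==
a | c | b | u | e
6 | 6 | 1 | p | 6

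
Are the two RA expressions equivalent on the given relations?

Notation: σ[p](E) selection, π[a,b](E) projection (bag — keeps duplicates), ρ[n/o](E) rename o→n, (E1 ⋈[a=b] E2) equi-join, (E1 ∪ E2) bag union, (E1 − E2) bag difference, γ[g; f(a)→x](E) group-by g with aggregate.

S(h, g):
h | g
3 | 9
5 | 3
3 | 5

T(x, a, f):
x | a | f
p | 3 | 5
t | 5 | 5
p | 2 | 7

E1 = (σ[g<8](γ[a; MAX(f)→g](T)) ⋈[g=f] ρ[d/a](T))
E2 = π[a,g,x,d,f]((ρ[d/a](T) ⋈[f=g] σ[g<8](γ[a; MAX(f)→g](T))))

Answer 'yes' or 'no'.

E1 stepwise |·|:
  T → 3
  γ[a; MAX(f)→g](T) → 3
  σ[g<8](γ[a; MAX(f)→g](T)) → 3
  T → 3
  ρ[d/a](T) → 3
  (σ[g<8](γ[a; MAX(f)→g](T)) ⋈[g=f] ρ[d/a](T)) → 5
E2 stepwise |·|:
  T → 3
  ρ[d/a](T) → 3
  T → 3
  γ[a; MAX(f)→g](T) → 3
  σ[g<8](γ[a; MAX(f)→g](T)) → 3
  (ρ[d/a](T) ⋈[f=g] σ[g<8](γ[a; MAX(f)→g](T))) → 5
  π[a,g,x,d,f]((ρ[d/a](T) ⋈[f=g] σ[g<8](γ[a; MAX(f)→g](T)))) → 5

E1 and E2 produce the same multiset:
a | g | x | d | f
2 | 7 | p | 2 | 7
3 | 5 | p | 3 | 5
3 | 5 | t | 5 | 5
5 | 5 | p | 3 | 5
5 | 5 | t | 5 | 5

yes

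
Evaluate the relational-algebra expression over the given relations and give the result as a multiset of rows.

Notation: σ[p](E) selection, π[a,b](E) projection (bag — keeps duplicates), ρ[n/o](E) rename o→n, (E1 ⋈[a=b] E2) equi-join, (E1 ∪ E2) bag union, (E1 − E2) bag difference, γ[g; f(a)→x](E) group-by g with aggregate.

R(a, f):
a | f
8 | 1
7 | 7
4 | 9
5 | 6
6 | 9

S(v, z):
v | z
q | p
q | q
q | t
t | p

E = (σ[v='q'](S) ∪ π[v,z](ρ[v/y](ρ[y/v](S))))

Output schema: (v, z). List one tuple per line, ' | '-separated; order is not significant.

Stepwise |·|:
  S → 4
  σ[v='q'](S) → 3
  S → 4
  ρ[y/v](S) → 4
  ρ[v/y](ρ[y/v](S)) → 4
  π[v,z](ρ[v/y](ρ[y/v](S))) → 4
  (σ[v='q'](S) ∪ π[v,z](ρ[v/y](ρ[y/v](S)))) → 7

== RESULT ==
v | z
q | p
q | p
q | q
q | q
q | t
q | t
t | p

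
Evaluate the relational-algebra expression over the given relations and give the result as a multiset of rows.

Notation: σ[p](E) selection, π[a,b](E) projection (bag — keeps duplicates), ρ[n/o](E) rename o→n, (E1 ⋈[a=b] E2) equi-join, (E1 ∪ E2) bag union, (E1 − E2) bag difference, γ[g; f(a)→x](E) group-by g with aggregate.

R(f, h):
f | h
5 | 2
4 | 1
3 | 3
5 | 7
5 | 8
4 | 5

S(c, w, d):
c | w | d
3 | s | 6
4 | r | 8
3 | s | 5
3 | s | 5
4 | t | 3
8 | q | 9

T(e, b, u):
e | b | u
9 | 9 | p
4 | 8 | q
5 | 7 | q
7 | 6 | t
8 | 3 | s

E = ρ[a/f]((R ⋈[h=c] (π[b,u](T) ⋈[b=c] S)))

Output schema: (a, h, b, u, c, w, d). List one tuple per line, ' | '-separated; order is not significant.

Subexpression sizes:
  R → 6
  T → 5
  π[b,u](T) → 5
  S → 6
  (π[b,u](T) ⋈[b=c] S) → 4
  (R ⋈[h=c] (π[b,u](T) ⋈[b=c] S)) → 4
  ρ[a/f]((R ⋈[h=c] (π[b,u](T) ⋈[b=c] S))) → 4

== RESULT ==
a | h | b | u | c | w | d
3 | 3 | 3 | s | 3 | s | 5
3 | 3 | 3 | s | 3 | s | 5
3 | 3 | 3 | s | 3 | s | 6
5 | 8 | 8 | q | 8 | q | 9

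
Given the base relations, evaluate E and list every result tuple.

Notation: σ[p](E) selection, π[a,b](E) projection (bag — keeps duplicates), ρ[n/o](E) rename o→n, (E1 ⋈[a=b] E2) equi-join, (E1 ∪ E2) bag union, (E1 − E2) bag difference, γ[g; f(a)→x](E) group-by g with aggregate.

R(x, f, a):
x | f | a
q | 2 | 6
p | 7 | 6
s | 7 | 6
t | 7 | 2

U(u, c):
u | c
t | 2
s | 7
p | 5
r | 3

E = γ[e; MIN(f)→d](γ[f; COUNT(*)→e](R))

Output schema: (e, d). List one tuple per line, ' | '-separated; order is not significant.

Per-node cardinality:
  R → 4
  γ[f; COUNT(*)→e](R) → 2
  γ[e; MIN(f)→d](γ[f; COUNT(*)→e](R)) → 2

== RESULT ==
e | d
1 | 2
3 | 7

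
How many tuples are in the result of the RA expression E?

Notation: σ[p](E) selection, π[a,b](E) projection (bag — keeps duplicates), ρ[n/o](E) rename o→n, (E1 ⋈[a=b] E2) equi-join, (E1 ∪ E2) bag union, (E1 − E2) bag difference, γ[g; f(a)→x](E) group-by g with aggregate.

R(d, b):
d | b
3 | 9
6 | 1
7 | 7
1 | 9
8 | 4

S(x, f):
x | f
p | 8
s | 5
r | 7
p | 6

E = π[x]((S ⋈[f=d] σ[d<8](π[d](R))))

Subexpression sizes:
  S → 4
  R → 5
  π[d](R) → 5
  σ[d<8](π[d](R)) → 4
  (S ⋈[f=d] σ[d<8](π[d](R))) → 2
  π[x]((S ⋈[f=d] σ[d<8](π[d](R)))) → 2

|E| = 2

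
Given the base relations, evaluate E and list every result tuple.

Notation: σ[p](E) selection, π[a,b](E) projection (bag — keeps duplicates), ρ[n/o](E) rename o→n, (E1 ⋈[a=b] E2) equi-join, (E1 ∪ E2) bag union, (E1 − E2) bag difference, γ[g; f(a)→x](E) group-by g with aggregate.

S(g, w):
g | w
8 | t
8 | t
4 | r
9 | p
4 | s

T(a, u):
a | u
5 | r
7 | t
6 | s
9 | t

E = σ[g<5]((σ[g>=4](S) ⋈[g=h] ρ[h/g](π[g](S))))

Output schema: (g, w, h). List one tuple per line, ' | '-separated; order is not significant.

Stepwise |·|:
  S → 5
  σ[g>=4](S) → 5
  S → 5
  π[g](S) → 5
  ρ[h/g](π[g](S)) → 5
  (σ[g>=4](S) ⋈[g=h] ρ[h/g](π[g](S))) → 9
  σ[g<5]((σ[g>=4](S) ⋈[g=h] ρ[h/g](π[g](S)))) → 4

== RESULT ==
g | w | h
4 | r | 4
4 | r | 4
4 | s | 4
4 | s | 4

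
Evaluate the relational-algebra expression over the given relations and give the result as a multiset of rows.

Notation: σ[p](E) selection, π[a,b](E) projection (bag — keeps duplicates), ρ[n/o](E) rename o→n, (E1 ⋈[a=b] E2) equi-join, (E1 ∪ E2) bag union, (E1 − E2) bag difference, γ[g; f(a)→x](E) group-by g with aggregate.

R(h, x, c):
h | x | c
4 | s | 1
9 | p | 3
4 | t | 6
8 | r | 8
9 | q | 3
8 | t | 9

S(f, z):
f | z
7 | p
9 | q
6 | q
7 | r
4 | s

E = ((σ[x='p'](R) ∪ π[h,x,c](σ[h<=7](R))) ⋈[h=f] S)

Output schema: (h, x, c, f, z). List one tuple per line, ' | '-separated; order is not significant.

Row counts bottom-up:
  R → 6
  σ[x='p'](R) → 1
  R → 6
  σ[h<=7](R) → 2
  π[h,x,c](σ[h<=7](R)) → 2
  (σ[x='p'](R) ∪ π[h,x,c](σ[h<=7](R))) → 3
  S → 5
  ((σ[x='p'](R) ∪ π[h,x,c](σ[h<=7](R))) ⋈[h=f] S) → 3

== RESULT ==
h | x | c | f | z
4 | s | 1 | 4 | s
4 | t | 6 | 4 | s
9 | p | 3 | 9 | q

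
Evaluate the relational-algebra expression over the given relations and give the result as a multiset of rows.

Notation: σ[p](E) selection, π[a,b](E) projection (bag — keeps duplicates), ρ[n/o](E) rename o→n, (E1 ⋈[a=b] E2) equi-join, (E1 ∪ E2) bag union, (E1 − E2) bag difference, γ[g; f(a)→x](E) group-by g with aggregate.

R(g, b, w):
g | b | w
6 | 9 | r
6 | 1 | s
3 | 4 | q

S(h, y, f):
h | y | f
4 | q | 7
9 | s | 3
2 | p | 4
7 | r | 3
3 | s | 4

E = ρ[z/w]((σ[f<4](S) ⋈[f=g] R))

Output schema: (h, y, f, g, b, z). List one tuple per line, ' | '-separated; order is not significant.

Row counts bottom-up:
  S → 5
  σ[f<4](S) → 2
  R → 3
  (σ[f<4](S) ⋈[f=g] R) → 2
  ρ[z/w]((σ[f<4](S) ⋈[f=g] R)) → 2

== RESULT ==
h | y | f | g | b | z
7 | r | 3 | 3 | 4 | q
9 | s | 3 | 3 | 4 | q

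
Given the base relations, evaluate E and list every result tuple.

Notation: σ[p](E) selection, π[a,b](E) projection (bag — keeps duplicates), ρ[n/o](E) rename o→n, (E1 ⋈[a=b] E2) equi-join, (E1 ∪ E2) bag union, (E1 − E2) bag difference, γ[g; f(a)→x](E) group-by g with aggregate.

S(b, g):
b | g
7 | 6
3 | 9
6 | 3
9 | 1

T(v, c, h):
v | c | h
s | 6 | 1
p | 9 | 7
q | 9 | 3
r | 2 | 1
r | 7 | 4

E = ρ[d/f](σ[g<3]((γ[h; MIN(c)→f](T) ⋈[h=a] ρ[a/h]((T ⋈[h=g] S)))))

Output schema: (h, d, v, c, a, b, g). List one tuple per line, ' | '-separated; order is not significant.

Subexpression sizes:
  T → 5
  γ[h; MIN(c)→f](T) → 4
  T → 5
  S → 4
  (T ⋈[h=g] S) → 3
  ρ[a/h]((T ⋈[h=g] S)) → 3
  (γ[h; MIN(c)→f](T) ⋈[h=a] ρ[a/h]((T ⋈[h=g] S))) → 3
  σ[g<3]((γ[h; MIN(c)→f](T) ⋈[h=a] ρ[a/h]((T ⋈[h=g] S)))) → 2
  ρ[d/f](σ[g<3]((γ[h; MIN(c)→f](T) ⋈[h=a] ρ[a/h]((T ⋈[h=g] S))))) → 2

== RESULT ==
h | d | v | c | a | b | g
1 | 2 | r | 2 | 1 | 9 | 1
1 | 2 | s | 6 | 1 | 9 | 1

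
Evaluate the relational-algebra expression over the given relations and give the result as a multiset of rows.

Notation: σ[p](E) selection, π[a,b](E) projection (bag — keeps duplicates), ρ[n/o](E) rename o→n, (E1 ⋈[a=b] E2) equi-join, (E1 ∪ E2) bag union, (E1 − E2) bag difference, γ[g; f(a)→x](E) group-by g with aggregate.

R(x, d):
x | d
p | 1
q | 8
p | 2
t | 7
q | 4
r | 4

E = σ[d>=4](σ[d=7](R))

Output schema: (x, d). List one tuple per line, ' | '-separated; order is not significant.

Stepwise |·|:
  R → 6
  σ[d=7](R) → 1
  σ[d>=4](σ[d=7](R)) → 1

== RESULT ==
x | d
t | 7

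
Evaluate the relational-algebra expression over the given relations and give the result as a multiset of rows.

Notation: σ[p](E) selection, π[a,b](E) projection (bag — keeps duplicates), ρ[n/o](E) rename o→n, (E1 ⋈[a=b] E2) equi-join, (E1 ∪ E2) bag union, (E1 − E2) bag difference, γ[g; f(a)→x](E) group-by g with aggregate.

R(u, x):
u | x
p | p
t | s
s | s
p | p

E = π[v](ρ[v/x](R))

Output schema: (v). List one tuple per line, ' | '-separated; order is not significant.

Subexpression sizes:
  R → 4
  ρ[v/x](R) → 4
  π[v](ρ[v/x](R)) → 4

== RESULT ==
v
p
p
s
s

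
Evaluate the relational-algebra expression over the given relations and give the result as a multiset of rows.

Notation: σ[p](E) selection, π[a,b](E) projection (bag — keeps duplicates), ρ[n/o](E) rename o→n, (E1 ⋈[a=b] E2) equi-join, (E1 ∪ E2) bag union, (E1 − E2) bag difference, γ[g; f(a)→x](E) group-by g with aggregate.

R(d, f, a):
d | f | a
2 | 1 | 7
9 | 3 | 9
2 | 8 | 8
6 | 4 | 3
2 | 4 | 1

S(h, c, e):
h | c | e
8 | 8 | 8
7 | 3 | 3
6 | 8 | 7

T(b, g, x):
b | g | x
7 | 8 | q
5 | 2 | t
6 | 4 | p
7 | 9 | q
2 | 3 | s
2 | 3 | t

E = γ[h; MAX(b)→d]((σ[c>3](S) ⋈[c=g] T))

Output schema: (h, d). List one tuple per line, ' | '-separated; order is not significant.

Stepwise |·|:
  S → 3
  σ[c>3](S) → 2
  T → 6
  (σ[c>3](S) ⋈[c=g] T) → 2
  γ[h; MAX(b)→d]((σ[c>3](S) ⋈[c=g] T)) → 2

== RESULT ==
h | d
6 | 7
8 | 7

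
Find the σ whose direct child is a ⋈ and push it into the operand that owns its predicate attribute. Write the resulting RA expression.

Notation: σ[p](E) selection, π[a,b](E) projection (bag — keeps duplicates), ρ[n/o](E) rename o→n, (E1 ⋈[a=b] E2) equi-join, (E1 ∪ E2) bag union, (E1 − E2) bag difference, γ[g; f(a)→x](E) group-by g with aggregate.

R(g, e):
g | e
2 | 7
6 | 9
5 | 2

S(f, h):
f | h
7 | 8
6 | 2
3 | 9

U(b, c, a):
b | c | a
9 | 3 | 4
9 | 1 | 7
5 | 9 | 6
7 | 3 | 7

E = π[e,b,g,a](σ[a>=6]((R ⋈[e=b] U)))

σ filters on a, owned by the right side.
E' = π[e,b,g,a]((R ⋈[e=b] σ[a>=6](U)))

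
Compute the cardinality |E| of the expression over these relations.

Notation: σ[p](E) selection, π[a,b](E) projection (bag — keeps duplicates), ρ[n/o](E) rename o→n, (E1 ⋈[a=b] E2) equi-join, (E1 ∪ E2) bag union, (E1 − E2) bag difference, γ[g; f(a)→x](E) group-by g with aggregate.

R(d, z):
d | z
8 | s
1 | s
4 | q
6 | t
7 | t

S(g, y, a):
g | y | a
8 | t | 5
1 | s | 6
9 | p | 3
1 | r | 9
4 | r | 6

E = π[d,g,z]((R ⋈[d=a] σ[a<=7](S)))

Subexpression sizes:
  R → 5
  S → 5
  σ[a<=7](S) → 4
  (R ⋈[d=a] σ[a<=7](S)) → 2
  π[d,g,z]((R ⋈[d=a] σ[a<=7](S))) → 2

|E| = 2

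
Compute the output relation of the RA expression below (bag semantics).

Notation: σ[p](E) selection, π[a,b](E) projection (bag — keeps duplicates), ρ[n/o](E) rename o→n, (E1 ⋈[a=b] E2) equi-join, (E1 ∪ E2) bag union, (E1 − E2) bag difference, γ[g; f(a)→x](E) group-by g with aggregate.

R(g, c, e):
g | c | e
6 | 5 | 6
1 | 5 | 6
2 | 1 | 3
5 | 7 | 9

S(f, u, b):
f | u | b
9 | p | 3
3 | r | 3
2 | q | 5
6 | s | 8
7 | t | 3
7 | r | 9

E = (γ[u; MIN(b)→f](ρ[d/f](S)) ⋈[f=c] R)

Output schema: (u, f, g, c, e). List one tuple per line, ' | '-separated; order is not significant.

Stepwise |·|:
  S → 6
  ρ[d/f](S) → 6
  γ[u; MIN(b)→f](ρ[d/f](S)) → 5
  R → 4
  (γ[u; MIN(b)→f](ρ[d/f](S)) ⋈[f=c] R) → 2

== RESULT ==
u | f | g | c | e
q | 5 | 1 | 5 | 6
q | 5 | 6 | 5 | 6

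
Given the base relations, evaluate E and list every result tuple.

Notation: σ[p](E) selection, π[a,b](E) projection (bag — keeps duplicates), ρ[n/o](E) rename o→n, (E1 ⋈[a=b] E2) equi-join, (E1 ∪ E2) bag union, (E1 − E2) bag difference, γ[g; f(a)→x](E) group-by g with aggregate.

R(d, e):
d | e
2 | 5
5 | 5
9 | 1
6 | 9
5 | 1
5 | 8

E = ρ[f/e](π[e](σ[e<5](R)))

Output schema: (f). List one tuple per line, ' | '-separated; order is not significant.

Row counts bottom-up:
  R → 6
  σ[e<5](R) → 2
  π[e](σ[e<5](R)) → 2
  ρ[f/e](π[e](σ[e<5](R))) → 2

== RESULT ==
f
1
1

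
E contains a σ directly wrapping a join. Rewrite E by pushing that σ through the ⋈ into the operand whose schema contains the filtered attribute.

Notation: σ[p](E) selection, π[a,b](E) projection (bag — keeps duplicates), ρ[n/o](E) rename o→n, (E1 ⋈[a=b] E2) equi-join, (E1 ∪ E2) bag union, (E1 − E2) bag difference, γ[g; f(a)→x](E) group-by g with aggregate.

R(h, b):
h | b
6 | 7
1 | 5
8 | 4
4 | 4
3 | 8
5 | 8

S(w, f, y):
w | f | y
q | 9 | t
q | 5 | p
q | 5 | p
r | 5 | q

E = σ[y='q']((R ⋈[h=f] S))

σ filters on y, owned by the right side.
E' = (R ⋈[h=f] σ[y='q'](S))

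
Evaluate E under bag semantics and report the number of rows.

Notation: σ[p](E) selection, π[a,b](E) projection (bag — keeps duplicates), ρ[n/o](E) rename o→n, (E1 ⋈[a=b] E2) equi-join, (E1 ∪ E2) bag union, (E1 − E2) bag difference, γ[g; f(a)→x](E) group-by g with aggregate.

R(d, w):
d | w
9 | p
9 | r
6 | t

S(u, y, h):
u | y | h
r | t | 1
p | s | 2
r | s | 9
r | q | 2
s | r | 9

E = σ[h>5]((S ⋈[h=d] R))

Row counts bottom-up:
  S → 5
  R → 3
  (S ⋈[h=d] R) → 4
  σ[h>5]((S ⋈[h=d] R)) → 4

|E| = 4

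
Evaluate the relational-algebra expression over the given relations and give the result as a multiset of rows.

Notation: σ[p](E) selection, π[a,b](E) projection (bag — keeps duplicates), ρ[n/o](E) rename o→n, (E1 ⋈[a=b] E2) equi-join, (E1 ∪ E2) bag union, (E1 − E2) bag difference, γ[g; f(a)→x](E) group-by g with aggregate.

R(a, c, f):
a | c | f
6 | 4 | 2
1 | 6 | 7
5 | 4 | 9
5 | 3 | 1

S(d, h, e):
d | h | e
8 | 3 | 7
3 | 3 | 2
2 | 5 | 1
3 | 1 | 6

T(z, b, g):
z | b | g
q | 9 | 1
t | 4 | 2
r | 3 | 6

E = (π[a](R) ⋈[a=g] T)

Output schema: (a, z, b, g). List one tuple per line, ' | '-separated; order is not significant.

Row counts bottom-up:
  R → 4
  π[a](R) → 4
  T → 3
  (π[a](R) ⋈[a=g] T) → 2

== RESULT ==
a | z | b | g
1 | q | 9 | 1
6 | r | 3 | 6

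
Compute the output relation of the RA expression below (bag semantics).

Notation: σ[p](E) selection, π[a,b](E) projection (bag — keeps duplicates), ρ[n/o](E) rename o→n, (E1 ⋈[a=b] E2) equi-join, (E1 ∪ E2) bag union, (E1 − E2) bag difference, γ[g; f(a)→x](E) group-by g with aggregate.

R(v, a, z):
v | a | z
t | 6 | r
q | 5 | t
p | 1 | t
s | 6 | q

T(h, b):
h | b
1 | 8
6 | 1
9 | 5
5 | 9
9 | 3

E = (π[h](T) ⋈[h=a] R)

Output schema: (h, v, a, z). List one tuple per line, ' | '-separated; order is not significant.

Per-node cardinality:
  T → 5
  π[h](T) → 5
  R → 4
  (π[h](T) ⋈[h=a] R) → 4

== RESULT ==
h | v | a | z
1 | p | 1 | t
5 | q | 5 | t
6 | s | 6 | q
6 | t | 6 | r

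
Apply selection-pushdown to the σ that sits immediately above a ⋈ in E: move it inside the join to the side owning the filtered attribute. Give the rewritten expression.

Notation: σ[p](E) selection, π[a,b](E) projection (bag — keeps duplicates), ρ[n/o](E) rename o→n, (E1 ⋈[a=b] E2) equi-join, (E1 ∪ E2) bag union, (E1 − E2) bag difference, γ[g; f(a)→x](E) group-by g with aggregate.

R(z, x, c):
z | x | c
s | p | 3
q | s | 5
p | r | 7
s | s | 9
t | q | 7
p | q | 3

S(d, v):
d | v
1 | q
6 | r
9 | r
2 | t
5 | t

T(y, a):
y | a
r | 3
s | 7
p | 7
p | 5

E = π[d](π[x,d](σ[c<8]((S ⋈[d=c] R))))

σ filters on c, owned by the right side.
E' = π[d](π[x,d]((S ⋈[d=c] σ[c<8](R))))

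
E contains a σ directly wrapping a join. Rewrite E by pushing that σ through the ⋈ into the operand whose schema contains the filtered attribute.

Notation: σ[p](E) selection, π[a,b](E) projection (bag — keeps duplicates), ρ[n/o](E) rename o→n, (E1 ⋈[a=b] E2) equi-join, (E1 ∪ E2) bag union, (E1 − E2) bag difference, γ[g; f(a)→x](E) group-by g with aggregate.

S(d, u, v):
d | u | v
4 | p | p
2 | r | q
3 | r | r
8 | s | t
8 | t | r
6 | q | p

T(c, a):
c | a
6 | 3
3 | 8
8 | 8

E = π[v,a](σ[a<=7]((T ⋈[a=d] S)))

σ filters on a, owned by the left side.
E' = π[v,a]((σ[a<=7](T) ⋈[a=d] S))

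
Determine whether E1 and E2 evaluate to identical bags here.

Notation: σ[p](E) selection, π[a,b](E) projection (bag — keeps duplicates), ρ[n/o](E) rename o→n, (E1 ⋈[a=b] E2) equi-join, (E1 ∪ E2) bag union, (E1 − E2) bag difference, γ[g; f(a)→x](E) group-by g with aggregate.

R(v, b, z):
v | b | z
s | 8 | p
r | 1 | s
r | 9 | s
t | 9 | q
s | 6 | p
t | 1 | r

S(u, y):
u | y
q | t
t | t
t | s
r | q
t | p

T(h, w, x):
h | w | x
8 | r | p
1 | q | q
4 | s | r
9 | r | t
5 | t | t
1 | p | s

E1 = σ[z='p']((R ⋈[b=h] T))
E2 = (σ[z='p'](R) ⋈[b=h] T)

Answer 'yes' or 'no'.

E1 subexpression sizes:
  R → 6
  T → 6
  (R ⋈[b=h] T) → 7
  σ[z='p']((R ⋈[b=h] T)) → 1
E2 subexpression sizes:
  R → 6
  σ[z='p'](R) → 2
  T → 6
  (σ[z='p'](R) ⋈[b=h] T) → 1

E1 and E2 produce the same multiset:
v | b | z | h | w | x
s | 8 | p | 8 | r | p

yes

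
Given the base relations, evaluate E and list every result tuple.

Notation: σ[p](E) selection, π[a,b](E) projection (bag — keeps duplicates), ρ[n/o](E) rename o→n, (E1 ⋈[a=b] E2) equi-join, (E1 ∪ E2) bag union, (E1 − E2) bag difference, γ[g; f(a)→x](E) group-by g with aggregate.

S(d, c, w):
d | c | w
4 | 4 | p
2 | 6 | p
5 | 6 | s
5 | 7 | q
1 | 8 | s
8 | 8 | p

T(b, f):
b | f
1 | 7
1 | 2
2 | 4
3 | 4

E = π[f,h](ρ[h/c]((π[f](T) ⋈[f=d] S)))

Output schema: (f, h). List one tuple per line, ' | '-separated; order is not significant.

Subexpression sizes:
  T → 4
  π[f](T) → 4
  S → 6
  (π[f](T) ⋈[f=d] S) → 3
  ρ[h/c]((π[f](T) ⋈[f=d] S)) → 3
  π[f,h](ρ[h/c]((π[f](T) ⋈[f=d] S))) → 3

== RESULT ==
f | h
2 | 6
4 | 4
4 | 4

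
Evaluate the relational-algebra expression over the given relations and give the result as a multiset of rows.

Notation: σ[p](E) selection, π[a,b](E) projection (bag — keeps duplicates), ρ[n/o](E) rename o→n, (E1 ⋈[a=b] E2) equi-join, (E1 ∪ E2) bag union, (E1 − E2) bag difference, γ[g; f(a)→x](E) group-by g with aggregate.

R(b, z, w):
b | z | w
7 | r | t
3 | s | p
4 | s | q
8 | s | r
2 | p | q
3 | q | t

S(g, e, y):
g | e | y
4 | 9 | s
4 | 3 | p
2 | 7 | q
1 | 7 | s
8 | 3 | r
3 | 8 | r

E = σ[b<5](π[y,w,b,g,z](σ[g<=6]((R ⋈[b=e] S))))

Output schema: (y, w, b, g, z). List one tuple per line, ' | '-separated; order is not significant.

Row counts bottom-up:
  R → 6
  S → 6
  (R ⋈[b=e] S) → 7
  σ[g<=6]((R ⋈[b=e] S)) → 5
  π[y,w,b,g,z](σ[g<=6]((R ⋈[b=e] S))) → 5
  σ[b<5](π[y,w,b,g,z](σ[g<=6]((R ⋈[b=e] S)))) → 2

== RESULT ==
y | w | b | g | z
p | p | 3 | 4 | s
p | t | 3 | 4 | q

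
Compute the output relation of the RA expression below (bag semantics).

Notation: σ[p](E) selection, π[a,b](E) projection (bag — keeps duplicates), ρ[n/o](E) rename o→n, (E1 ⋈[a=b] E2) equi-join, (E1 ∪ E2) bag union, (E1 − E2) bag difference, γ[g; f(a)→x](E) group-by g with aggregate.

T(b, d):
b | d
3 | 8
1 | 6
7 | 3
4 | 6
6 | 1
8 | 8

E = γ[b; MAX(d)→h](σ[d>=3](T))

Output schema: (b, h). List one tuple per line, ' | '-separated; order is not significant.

Per-node cardinality:
  T → 6
  σ[d>=3](T) → 5
  γ[b; MAX(d)→h](σ[d>=3](T)) → 5

== RESULT ==
b | h
1 | 6
3 | 8
4 | 6
7 | 3
8 | 8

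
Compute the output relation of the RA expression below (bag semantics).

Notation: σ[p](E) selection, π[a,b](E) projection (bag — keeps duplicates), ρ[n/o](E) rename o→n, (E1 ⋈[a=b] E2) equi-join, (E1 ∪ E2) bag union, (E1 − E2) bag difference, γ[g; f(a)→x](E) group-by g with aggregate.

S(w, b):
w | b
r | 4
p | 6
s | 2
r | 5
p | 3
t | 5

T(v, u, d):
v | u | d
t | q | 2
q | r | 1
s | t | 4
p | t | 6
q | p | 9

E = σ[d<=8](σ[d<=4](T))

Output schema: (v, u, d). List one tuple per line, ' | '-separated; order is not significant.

Row counts bottom-up:
  T → 5
  σ[d<=4](T) → 3
  σ[d<=8](σ[d<=4](T)) → 3

== RESULT ==
v | u | d
q | r | 1
s | t | 4
t | q | 2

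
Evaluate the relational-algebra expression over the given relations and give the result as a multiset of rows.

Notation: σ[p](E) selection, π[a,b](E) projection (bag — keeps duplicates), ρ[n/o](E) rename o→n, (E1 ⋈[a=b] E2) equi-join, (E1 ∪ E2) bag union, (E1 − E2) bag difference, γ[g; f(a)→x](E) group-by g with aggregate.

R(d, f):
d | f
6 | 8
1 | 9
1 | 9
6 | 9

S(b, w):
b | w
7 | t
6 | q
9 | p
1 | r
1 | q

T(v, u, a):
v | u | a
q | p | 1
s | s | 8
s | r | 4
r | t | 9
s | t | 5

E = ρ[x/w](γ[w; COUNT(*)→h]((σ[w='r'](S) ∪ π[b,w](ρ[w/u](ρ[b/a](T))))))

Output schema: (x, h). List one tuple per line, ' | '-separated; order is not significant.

Stepwise |·|:
  S → 5
  σ[w='r'](S) → 1
  T → 5
  ρ[b/a](T) → 5
  ρ[w/u](ρ[b/a](T)) → 5
  π[b,w](ρ[w/u](ρ[b/a](T))) → 5
  (σ[w='r'](S) ∪ π[b,w](ρ[w/u](ρ[b/a](T)))) → 6
  γ[w; COUNT(*)→h]((σ[w='r'](S) ∪ π[b,w](ρ[w/u](ρ[b/a](T))))) → 4
  ρ[x/w](γ[w; COUNT(*)→h]((σ[w='r'](S) ∪ π[b,w](ρ[w/u](ρ[b/a](T)))))) → 4

== RESULT ==
x | h
p | 1
r | 2
s | 1
t | 2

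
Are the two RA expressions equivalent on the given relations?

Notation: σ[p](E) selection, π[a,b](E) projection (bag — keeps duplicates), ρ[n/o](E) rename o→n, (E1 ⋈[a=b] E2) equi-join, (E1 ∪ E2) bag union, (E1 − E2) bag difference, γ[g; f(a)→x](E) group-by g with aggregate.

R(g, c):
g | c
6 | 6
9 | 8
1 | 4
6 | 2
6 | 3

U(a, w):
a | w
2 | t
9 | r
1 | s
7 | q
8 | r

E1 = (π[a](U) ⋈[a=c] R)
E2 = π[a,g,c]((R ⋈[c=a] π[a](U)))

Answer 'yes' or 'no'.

E1 per-node cardinality:
  U → 5
  π[a](U) → 5
  R → 5
  (π[a](U) ⋈[a=c] R) → 2
E2 per-node cardinality:
  R → 5
  U → 5
  π[a](U) → 5
  (R ⋈[c=a] π[a](U)) → 2
  π[a,g,c]((R ⋈[c=a] π[a](U))) → 2

E1 and E2 produce the same multiset:
a | g | c
2 | 6 | 2
8 | 9 | 8

yes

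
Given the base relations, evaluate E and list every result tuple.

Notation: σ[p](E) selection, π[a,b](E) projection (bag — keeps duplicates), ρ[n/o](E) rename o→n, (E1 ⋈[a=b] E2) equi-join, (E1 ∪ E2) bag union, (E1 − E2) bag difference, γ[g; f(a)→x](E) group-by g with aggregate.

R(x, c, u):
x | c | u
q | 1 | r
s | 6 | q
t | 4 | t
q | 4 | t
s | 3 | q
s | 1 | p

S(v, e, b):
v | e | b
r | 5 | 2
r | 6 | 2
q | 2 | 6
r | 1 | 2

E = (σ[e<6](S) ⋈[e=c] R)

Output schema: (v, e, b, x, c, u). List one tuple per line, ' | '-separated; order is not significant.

Per-node cardinality:
  S → 4
  σ[e<6](S) → 3
  R → 6
  (σ[e<6](S) ⋈[e=c] R) → 2

== RESULT ==
v | e | b | x | c | u
r | 1 | 2 | q | 1 | r
r | 1 | 2 | s | 1 | p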